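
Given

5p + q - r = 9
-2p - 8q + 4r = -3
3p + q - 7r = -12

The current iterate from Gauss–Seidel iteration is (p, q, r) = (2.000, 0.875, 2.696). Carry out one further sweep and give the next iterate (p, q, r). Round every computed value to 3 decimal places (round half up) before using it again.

(2.164, 1.182, 2.811)

One sweep:
  p = (9 - (1)·0.875 - (-1)·2.696) / (5) = 2.164
  q = (-3 - (-2)·2.164 - (4)·2.696) / (-8) = 1.182
  r = (-12 - (3)·2.164 - (1)·1.182) / (-7) = 2.811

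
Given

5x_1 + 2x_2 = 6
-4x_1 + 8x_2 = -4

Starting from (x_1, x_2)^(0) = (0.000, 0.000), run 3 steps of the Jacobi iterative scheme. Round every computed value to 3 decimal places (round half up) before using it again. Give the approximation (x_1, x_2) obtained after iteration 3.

Iteration 1:
  x_1 = (6 - (2)·0.000) / (5) = 1.200
  x_2 = (-4 - (-4)·0.000) / (8) = -0.500
Iteration 2:
  x_1 = (6 - (2)·-0.500) / (5) = 1.400
  x_2 = (-4 - (-4)·1.200) / (8) = 0.100
Iteration 3:
  x_1 = (6 - (2)·0.100) / (5) = 1.160
  x_2 = (-4 - (-4)·1.400) / (8) = 0.200

(1.160, 0.200)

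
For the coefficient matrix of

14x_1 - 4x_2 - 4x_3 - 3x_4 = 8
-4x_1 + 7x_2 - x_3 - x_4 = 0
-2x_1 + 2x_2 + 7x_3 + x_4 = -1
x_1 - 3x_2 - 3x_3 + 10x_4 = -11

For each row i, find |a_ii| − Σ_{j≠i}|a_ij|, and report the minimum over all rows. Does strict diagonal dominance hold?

1

row 1: |14| − (4+4+3) = 3
row 2: |7| − (4+1+1) = 1
row 3: |7| − (2+2+1) = 2
row 4: |10| − (1+3+3) = 3
minimum over rows = 1 → strictly diagonally dominant (convergence guaranteed)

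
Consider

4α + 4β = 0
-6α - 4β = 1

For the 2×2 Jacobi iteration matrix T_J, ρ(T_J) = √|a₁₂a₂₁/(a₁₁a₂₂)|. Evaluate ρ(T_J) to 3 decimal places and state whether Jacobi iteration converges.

1.225

a₁₂a₂₁/(a₁₁a₂₂) = (4)·(-6) / ((4)·(-4)) = 1.500000
ρ = √|1.500000| = √1.500000 = 1.225
ρ > 1, so Jacobi diverges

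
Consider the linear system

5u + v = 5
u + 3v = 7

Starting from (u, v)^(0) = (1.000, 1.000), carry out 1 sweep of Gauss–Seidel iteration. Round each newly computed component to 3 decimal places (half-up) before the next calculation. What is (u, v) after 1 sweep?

Iteration 1:
  u = (5 - (1)·1.000) / (5) = 0.800
  v = (7 - (1)·0.800) / (3) = 2.067

(0.800, 2.067)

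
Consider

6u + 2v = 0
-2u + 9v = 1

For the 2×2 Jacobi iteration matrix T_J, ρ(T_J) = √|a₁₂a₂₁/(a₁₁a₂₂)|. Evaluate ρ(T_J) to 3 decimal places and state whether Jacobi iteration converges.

a₁₂a₂₁/(a₁₁a₂₂) = (2)·(-2) / ((6)·(9)) = -0.074074
ρ = √|-0.074074| = √0.074074 = 0.272
ρ < 1, so Jacobi converges

0.272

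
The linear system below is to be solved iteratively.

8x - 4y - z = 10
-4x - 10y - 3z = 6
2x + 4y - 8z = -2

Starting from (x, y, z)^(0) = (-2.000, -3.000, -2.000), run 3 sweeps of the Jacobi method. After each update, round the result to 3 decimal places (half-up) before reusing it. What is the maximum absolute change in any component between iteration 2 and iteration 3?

1.455

Iteration 1:
  x = (10 - (-4)·-3.000 - (-1)·-2.000) / (8) = -0.500
  y = (6 - (-4)·-2.000 - (-3)·-2.000) / (-10) = 0.800
  z = (-2 - (2)·-2.000 - (4)·-3.000) / (-8) = -1.750
Iteration 2:
  x = (10 - (-4)·0.800 - (-1)·-1.750) / (8) = 1.431
  y = (6 - (-4)·-0.500 - (-3)·-1.750) / (-10) = 0.125
  z = (-2 - (2)·-0.500 - (4)·0.800) / (-8) = 0.525
Iteration 3:
  x = (10 - (-4)·0.125 - (-1)·0.525) / (8) = 1.378
  y = (6 - (-4)·1.431 - (-3)·0.525) / (-10) = -1.330
  z = (-2 - (2)·1.431 - (4)·0.125) / (-8) = 0.670
Change: (-0.053, -1.455, 0.145) → max |·| = 1.455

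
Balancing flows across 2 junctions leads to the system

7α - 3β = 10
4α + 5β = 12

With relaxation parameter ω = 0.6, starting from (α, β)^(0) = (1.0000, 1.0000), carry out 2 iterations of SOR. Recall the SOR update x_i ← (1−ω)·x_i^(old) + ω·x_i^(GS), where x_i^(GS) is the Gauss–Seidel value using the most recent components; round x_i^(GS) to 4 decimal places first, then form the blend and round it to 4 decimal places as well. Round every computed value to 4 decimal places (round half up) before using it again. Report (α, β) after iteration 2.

Iteration 1:
  α: GS value = (10 - (-3)·1.0000) / (7) = 1.8571;  α ← (1−ω)·1.0000 + ω·1.8571 = 1.5143
  β: GS value = (12 - (4)·1.5143) / (5) = 1.1886;  β ← (1−ω)·1.0000 + ω·1.1886 = 1.1132
Iteration 2:
  α: GS value = (10 - (-3)·1.1132) / (7) = 1.9057;  α ← (1−ω)·1.5143 + ω·1.9057 = 1.7491
  β: GS value = (12 - (4)·1.7491) / (5) = 1.0007;  β ← (1−ω)·1.1132 + ω·1.0007 = 1.0457

(1.7491, 1.0457)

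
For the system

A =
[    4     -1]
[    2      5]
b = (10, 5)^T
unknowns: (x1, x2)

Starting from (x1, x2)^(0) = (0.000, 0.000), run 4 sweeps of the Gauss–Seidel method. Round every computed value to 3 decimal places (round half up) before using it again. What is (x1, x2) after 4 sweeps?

Iteration 1:
  x1 = (10 - (-1)·0.000) / (4) = 2.500
  x2 = (5 - (2)·2.500) / (5) = 0.000
Iteration 2:
  x1 = (10 - (-1)·0.000) / (4) = 2.500
  x2 = (5 - (2)·2.500) / (5) = 0.000
Iteration 3:
  x1 = (10 - (-1)·0.000) / (4) = 2.500
  x2 = (5 - (2)·2.500) / (5) = 0.000
Iteration 4:
  x1 = (10 - (-1)·0.000) / (4) = 2.500
  x2 = (5 - (2)·2.500) / (5) = 0.000

(2.500, 0.000)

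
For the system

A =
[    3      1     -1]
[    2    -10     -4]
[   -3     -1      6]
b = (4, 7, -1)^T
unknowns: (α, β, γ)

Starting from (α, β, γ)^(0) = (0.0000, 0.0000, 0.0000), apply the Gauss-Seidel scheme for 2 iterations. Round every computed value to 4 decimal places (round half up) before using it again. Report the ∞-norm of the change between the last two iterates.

0.2871

Iteration 1:
  α = (4 - (1)·0.0000 - (-1)·0.0000) / (3) = 1.3333
  β = (7 - (2)·1.3333 - (-4)·0.0000) / (-10) = -0.4333
  γ = (-1 - (-3)·1.3333 - (-1)·-0.4333) / (6) = 0.4278
Iteration 2:
  α = (4 - (1)·-0.4333 - (-1)·0.4278) / (3) = 1.6204
  β = (7 - (2)·1.6204 - (-4)·0.4278) / (-10) = -0.5470
  γ = (-1 - (-3)·1.6204 - (-1)·-0.5470) / (6) = 0.5524
Change: (0.2871, -0.1137, 0.1246) → max |·| = 0.2871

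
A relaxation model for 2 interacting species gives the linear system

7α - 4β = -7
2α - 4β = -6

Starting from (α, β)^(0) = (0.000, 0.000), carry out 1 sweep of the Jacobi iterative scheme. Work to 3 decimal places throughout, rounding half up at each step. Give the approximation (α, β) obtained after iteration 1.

Iteration 1:
  α = (-7 - (-4)·0.000) / (7) = -1.000
  β = (-6 - (2)·0.000) / (-4) = 1.500

(-1.000, 1.500)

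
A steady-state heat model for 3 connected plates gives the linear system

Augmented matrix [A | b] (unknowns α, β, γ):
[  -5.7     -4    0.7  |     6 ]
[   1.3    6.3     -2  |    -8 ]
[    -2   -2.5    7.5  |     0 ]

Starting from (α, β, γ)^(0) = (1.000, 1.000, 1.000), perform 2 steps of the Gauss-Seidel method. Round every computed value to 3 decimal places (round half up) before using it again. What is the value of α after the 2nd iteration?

Iteration 1:
  α = (6 - (-4)·1.000 - (0.7)·1.000) / (-5.7) = -1.632
  β = (-8 - (1.3)·-1.632 - (-2)·1.000) / (6.3) = -0.616
  γ = (0 - (-2)·-1.632 - (-2.5)·-0.616) / (7.5) = -0.641
Iteration 2:
  α = (6 - (-4)·-0.616 - (0.7)·-0.641) / (-5.7) = -0.699
  β = (-8 - (1.3)·-0.699 - (-2)·-0.641) / (6.3) = -1.329
  γ = (0 - (-2)·-0.699 - (-2.5)·-1.329) / (7.5) = -0.629

-0.699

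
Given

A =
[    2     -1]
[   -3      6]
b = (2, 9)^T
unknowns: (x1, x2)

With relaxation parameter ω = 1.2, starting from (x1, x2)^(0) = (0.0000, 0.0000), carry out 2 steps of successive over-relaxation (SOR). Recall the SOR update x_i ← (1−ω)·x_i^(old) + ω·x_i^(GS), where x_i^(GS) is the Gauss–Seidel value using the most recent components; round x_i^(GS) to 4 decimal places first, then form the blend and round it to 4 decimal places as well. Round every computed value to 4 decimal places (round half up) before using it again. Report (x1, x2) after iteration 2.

(2.4720, 2.7792)

Iteration 1:
  x1: GS value = (2 - (-1)·0.0000) / (2) = 1.0000;  x1 ← (1−ω)·0.0000 + ω·1.0000 = 1.2000
  x2: GS value = (9 - (-3)·1.2000) / (6) = 2.1000;  x2 ← (1−ω)·0.0000 + ω·2.1000 = 2.5200
Iteration 2:
  x1: GS value = (2 - (-1)·2.5200) / (2) = 2.2600;  x1 ← (1−ω)·1.2000 + ω·2.2600 = 2.4720
  x2: GS value = (9 - (-3)·2.4720) / (6) = 2.7360;  x2 ← (1−ω)·2.5200 + ω·2.7360 = 2.7792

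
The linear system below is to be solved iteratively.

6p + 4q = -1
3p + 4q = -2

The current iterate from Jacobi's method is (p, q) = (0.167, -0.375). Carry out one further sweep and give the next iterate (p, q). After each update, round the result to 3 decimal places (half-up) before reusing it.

(0.083, -0.625)

One sweep:
  p = (-1 - (4)·-0.375) / (6) = 0.083
  q = (-2 - (3)·0.167) / (4) = -0.625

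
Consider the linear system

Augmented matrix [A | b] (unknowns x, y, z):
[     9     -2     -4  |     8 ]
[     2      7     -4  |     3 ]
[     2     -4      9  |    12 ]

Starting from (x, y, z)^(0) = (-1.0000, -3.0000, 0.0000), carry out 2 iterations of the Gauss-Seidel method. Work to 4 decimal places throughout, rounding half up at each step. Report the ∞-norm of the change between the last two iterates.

1.3906

Iteration 1:
  x = (8 - (-2)·-3.0000 - (-4)·0.0000) / (9) = 0.2222
  y = (3 - (2)·0.2222 - (-4)·0.0000) / (7) = 0.3651
  z = (12 - (2)·0.2222 - (-4)·0.3651) / (9) = 1.4462
Iteration 2:
  x = (8 - (-2)·0.3651 - (-4)·1.4462) / (9) = 1.6128
  y = (3 - (2)·1.6128 - (-4)·1.4462) / (7) = 0.7942
  z = (12 - (2)·1.6128 - (-4)·0.7942) / (9) = 1.3279
Change: (1.3906, 0.4291, -0.1183) → max |·| = 1.3906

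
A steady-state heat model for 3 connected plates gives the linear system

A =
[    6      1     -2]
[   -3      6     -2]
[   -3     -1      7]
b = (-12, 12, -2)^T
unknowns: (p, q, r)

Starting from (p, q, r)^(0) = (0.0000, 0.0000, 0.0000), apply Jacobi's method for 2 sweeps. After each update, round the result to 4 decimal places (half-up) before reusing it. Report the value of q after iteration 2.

Iteration 1:
  p = (-12 - (1)·0.0000 - (-2)·0.0000) / (6) = -2.0000
  q = (12 - (-3)·0.0000 - (-2)·0.0000) / (6) = 2.0000
  r = (-2 - (-3)·0.0000 - (-1)·0.0000) / (7) = -0.2857
Iteration 2:
  p = (-12 - (1)·2.0000 - (-2)·-0.2857) / (6) = -2.4286
  q = (12 - (-3)·-2.0000 - (-2)·-0.2857) / (6) = 0.9048
  r = (-2 - (-3)·-2.0000 - (-1)·2.0000) / (7) = -0.8571

0.9048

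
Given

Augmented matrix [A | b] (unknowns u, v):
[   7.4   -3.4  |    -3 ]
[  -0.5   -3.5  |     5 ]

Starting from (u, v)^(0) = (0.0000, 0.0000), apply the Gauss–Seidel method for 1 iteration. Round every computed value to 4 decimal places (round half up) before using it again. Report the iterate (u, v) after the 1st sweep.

(-0.4054, -1.3707)

Iteration 1:
  u = (-3 - (-3.4)·0.0000) / (7.4) = -0.4054
  v = (5 - (-0.5)·-0.4054) / (-3.5) = -1.3707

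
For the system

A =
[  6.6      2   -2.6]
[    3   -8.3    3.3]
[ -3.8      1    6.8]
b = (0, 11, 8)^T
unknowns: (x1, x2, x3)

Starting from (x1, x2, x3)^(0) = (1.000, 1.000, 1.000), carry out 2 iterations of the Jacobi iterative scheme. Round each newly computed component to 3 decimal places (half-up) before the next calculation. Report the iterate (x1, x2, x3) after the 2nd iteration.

(0.797, -0.661, 1.311)

Iteration 1:
  x1 = (0 - (2)·1.000 - (-2.6)·1.000) / (6.6) = 0.091
  x2 = (11 - (3)·1.000 - (3.3)·1.000) / (-8.3) = -0.566
  x3 = (8 - (-3.8)·1.000 - (1)·1.000) / (6.8) = 1.588
Iteration 2:
  x1 = (0 - (2)·-0.566 - (-2.6)·1.588) / (6.6) = 0.797
  x2 = (11 - (3)·0.091 - (3.3)·1.588) / (-8.3) = -0.661
  x3 = (8 - (-3.8)·0.091 - (1)·-0.566) / (6.8) = 1.311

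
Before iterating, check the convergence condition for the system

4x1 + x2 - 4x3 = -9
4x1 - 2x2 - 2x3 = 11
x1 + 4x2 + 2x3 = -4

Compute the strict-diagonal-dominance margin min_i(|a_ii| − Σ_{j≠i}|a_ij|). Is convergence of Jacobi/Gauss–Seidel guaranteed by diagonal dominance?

row 1: |4| − (1+4) = -1
row 2: |-2| − (4+2) = -4
row 3: |2| − (1+4) = -3
minimum over rows = -4 → not strictly diagonally dominant

-4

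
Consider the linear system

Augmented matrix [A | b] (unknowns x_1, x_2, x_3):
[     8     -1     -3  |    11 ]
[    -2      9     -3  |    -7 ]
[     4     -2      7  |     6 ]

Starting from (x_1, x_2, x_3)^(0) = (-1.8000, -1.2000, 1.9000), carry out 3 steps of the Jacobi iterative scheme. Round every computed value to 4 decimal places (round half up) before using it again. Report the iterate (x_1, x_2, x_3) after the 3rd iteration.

(1.2438, -0.4939, -0.1725)

Iteration 1:
  x_1 = (11 - (-1)·-1.2000 - (-3)·1.9000) / (8) = 1.9375
  x_2 = (-7 - (-2)·-1.8000 - (-3)·1.9000) / (9) = -0.5444
  x_3 = (6 - (4)·-1.8000 - (-2)·-1.2000) / (7) = 1.5429
Iteration 2:
  x_1 = (11 - (-1)·-0.5444 - (-3)·1.5429) / (8) = 1.8855
  x_2 = (-7 - (-2)·1.9375 - (-3)·1.5429) / (9) = 0.1671
  x_3 = (6 - (4)·1.9375 - (-2)·-0.5444) / (7) = -0.4055
Iteration 3:
  x_1 = (11 - (-1)·0.1671 - (-3)·-0.4055) / (8) = 1.2438
  x_2 = (-7 - (-2)·1.8855 - (-3)·-0.4055) / (9) = -0.4939
  x_3 = (6 - (4)·1.8855 - (-2)·0.1671) / (7) = -0.1725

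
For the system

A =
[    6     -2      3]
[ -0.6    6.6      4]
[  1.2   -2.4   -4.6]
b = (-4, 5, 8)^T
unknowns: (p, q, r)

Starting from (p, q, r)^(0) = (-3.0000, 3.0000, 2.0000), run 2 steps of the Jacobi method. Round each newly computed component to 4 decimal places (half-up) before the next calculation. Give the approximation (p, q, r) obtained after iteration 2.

(1.1344, 3.1739, -1.5336)

Iteration 1:
  p = (-4 - (-2)·3.0000 - (3)·2.0000) / (6) = -0.6667
  q = (5 - (-0.6)·-3.0000 - (4)·2.0000) / (6.6) = -0.7273
  r = (8 - (1.2)·-3.0000 - (-2.4)·3.0000) / (-4.6) = -4.0870
Iteration 2:
  p = (-4 - (-2)·-0.7273 - (3)·-4.0870) / (6) = 1.1344
  q = (5 - (-0.6)·-0.6667 - (4)·-4.0870) / (6.6) = 3.1739
  r = (8 - (1.2)·-0.6667 - (-2.4)·-0.7273) / (-4.6) = -1.5336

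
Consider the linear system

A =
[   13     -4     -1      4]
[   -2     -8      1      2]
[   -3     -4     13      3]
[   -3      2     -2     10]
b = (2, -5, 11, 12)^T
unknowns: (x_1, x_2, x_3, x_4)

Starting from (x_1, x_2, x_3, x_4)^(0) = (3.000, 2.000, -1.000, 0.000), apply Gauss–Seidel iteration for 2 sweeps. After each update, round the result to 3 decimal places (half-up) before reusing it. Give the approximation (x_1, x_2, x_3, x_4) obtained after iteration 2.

(-0.141, 1.189, 0.819, 1.084)

Iteration 1:
  x_1 = (2 - (-4)·2.000 - (-1)·-1.000 - (4)·0.000) / (13) = 0.692
  x_2 = (-5 - (-2)·0.692 - (1)·-1.000 - (2)·0.000) / (-8) = 0.327
  x_3 = (11 - (-3)·0.692 - (-4)·0.327 - (3)·0.000) / (13) = 1.106
  x_4 = (12 - (-3)·0.692 - (2)·0.327 - (-2)·1.106) / (10) = 1.563
Iteration 2:
  x_1 = (2 - (-4)·0.327 - (-1)·1.106 - (4)·1.563) / (13) = -0.141
  x_2 = (-5 - (-2)·-0.141 - (1)·1.106 - (2)·1.563) / (-8) = 1.189
  x_3 = (11 - (-3)·-0.141 - (-4)·1.189 - (3)·1.563) / (13) = 0.819
  x_4 = (12 - (-3)·-0.141 - (2)·1.189 - (-2)·0.819) / (10) = 1.084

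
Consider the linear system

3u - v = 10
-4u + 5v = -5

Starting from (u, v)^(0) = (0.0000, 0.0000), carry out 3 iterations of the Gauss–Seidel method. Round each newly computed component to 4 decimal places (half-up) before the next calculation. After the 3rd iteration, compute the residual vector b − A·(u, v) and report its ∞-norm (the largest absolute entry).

Iteration 1:
  u = (10 - (-1)·0.0000) / (3) = 3.3333
  v = (-5 - (-4)·3.3333) / (5) = 1.6666
Iteration 2:
  u = (10 - (-1)·1.6666) / (3) = 3.8889
  v = (-5 - (-4)·3.8889) / (5) = 2.1111
Iteration 3:
  u = (10 - (-1)·2.1111) / (3) = 4.0370
  v = (-5 - (-4)·4.0370) / (5) = 2.2296
Residual b − A·x = (0.1186, 0.0000); ∞-norm = 0.1186

0.1186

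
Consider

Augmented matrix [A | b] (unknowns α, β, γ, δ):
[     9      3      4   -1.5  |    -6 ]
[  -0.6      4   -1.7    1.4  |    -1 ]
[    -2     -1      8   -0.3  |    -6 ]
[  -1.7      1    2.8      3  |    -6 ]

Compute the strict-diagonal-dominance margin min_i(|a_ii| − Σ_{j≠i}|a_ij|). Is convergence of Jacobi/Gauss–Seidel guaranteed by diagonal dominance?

row 1: |9| − (3+4+1.5) = 0.5
row 2: |4| − (0.6+1.7+1.4) = 0.3
row 3: |8| − (2+1+0.3) = 4.7
row 4: |3| − (1.7+1+2.8) = -2.5
minimum over rows = -2.5 → not strictly diagonally dominant

-2.5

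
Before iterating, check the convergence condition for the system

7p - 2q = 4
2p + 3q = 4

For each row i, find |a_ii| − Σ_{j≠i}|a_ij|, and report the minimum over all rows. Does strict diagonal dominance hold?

1

row 1: |7| − (2) = 5
row 2: |3| − (2) = 1
minimum over rows = 1 → strictly diagonally dominant (convergence guaranteed)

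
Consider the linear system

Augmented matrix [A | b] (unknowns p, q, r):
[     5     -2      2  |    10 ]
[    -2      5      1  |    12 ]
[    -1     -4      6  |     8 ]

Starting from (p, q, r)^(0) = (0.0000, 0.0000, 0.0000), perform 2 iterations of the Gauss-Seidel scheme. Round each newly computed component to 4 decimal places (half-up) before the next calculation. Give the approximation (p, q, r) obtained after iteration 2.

(1.7600, 2.3440, 3.1893)

Iteration 1:
  p = (10 - (-2)·0.0000 - (2)·0.0000) / (5) = 2.0000
  q = (12 - (-2)·2.0000 - (1)·0.0000) / (5) = 3.2000
  r = (8 - (-1)·2.0000 - (-4)·3.2000) / (6) = 3.8000
Iteration 2:
  p = (10 - (-2)·3.2000 - (2)·3.8000) / (5) = 1.7600
  q = (12 - (-2)·1.7600 - (1)·3.8000) / (5) = 2.3440
  r = (8 - (-1)·1.7600 - (-4)·2.3440) / (6) = 3.1893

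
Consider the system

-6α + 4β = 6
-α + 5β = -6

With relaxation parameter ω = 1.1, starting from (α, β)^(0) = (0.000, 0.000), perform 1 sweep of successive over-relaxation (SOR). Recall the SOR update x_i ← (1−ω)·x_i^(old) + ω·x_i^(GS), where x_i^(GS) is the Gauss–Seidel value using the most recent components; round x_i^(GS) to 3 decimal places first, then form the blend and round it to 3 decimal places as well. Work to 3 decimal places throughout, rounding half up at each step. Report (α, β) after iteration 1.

(-1.100, -1.562)

Iteration 1:
  α: GS value = (6 - (4)·0.000) / (-6) = -1.000;  α ← (1−ω)·0.000 + ω·-1.000 = -1.100
  β: GS value = (-6 - (-1)·-1.100) / (5) = -1.420;  β ← (1−ω)·0.000 + ω·-1.420 = -1.562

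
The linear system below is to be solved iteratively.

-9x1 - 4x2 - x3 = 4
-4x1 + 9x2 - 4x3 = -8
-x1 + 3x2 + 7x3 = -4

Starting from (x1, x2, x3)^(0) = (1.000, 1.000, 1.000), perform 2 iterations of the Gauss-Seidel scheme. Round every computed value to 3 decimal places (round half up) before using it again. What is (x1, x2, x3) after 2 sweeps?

(-0.012, -1.042, -0.127)

Iteration 1:
  x1 = (4 - (-4)·1.000 - (-1)·1.000) / (-9) = -1.000
  x2 = (-8 - (-4)·-1.000 - (-4)·1.000) / (9) = -0.889
  x3 = (-4 - (-1)·-1.000 - (3)·-0.889) / (7) = -0.333
Iteration 2:
  x1 = (4 - (-4)·-0.889 - (-1)·-0.333) / (-9) = -0.012
  x2 = (-8 - (-4)·-0.012 - (-4)·-0.333) / (9) = -1.042
  x3 = (-4 - (-1)·-0.012 - (3)·-1.042) / (7) = -0.127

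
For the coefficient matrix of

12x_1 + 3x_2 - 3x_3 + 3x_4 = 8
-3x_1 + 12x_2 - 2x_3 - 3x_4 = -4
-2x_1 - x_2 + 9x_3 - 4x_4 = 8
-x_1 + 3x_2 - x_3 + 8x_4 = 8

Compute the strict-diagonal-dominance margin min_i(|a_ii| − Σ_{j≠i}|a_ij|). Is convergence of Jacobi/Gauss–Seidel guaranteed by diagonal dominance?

2

row 1: |12| − (3+3+3) = 3
row 2: |12| − (3+2+3) = 4
row 3: |9| − (2+1+4) = 2
row 4: |8| − (1+3+1) = 3
minimum over rows = 2 → strictly diagonally dominant (convergence guaranteed)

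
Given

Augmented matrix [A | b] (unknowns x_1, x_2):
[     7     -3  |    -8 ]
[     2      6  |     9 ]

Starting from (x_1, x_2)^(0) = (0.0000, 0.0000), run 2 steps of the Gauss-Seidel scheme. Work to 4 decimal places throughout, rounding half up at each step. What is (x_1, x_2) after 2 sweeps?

Iteration 1:
  x_1 = (-8 - (-3)·0.0000) / (7) = -1.1429
  x_2 = (9 - (2)·-1.1429) / (6) = 1.8810
Iteration 2:
  x_1 = (-8 - (-3)·1.8810) / (7) = -0.3367
  x_2 = (9 - (2)·-0.3367) / (6) = 1.6122

(-0.3367, 1.6122)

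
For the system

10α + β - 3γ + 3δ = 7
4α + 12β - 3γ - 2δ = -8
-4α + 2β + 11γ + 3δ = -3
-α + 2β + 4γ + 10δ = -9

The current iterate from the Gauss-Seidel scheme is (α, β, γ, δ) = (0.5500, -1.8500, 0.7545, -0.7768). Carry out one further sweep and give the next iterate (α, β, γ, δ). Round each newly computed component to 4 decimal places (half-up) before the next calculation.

One sweep:
  α = (7 - (1)·-1.8500 - (-3)·0.7545 - (3)·-0.7768) / (10) = 1.3444
  β = (-8 - (4)·1.3444 - (-3)·0.7545 - (-2)·-0.7768) / (12) = -1.0556
  γ = (-3 - (-4)·1.3444 - (2)·-1.0556 - (3)·-0.7768) / (11) = 0.6199
  δ = (-9 - (-1)·1.3444 - (2)·-1.0556 - (4)·0.6199) / (10) = -0.8024

(1.3444, -1.0556, 0.6199, -0.8024)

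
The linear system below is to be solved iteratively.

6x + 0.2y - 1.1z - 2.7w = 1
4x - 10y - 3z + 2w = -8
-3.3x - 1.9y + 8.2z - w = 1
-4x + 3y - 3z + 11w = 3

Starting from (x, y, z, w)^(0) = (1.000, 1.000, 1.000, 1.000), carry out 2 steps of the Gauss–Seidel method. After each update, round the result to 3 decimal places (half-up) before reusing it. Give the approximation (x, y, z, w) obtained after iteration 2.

(0.498, 0.862, 0.582, 0.377)

Iteration 1:
  x = (1 - (0.2)·1.000 - (-1.1)·1.000 - (-2.7)·1.000) / (6) = 0.767
  y = (-8 - (4)·0.767 - (-3)·1.000 - (2)·1.000) / (-10) = 1.007
  z = (1 - (-3.3)·0.767 - (-1.9)·1.007 - (-1)·1.000) / (8.2) = 0.786
  w = (3 - (-4)·0.767 - (3)·1.007 - (-3)·0.786) / (11) = 0.491
Iteration 2:
  x = (1 - (0.2)·1.007 - (-1.1)·0.786 - (-2.7)·0.491) / (6) = 0.498
  y = (-8 - (4)·0.498 - (-3)·0.786 - (2)·0.491) / (-10) = 0.862
  z = (1 - (-3.3)·0.498 - (-1.9)·0.862 - (-1)·0.491) / (8.2) = 0.582
  w = (3 - (-4)·0.498 - (3)·0.862 - (-3)·0.582) / (11) = 0.377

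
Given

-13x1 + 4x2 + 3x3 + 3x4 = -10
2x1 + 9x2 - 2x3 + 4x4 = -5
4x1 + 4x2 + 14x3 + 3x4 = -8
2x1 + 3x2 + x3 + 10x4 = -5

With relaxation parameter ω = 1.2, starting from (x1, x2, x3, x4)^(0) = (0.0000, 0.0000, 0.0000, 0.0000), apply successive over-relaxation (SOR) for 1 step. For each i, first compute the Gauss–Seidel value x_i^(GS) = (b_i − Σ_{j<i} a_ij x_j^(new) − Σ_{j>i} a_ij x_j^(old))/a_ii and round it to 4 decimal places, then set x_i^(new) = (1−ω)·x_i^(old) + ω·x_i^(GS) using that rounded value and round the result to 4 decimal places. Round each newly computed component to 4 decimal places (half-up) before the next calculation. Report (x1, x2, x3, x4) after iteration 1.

(0.9230, -0.9128, -0.6892, -0.4102)

Iteration 1:
  x1: GS value = (-10 - (4)·0.0000 - (3)·0.0000 - (3)·0.0000) / (-13) = 0.7692;  x1 ← (1−ω)·0.0000 + ω·0.7692 = 0.9230
  x2: GS value = (-5 - (2)·0.9230 - (-2)·0.0000 - (4)·0.0000) / (9) = -0.7607;  x2 ← (1−ω)·0.0000 + ω·-0.7607 = -0.9128
  x3: GS value = (-8 - (4)·0.9230 - (4)·-0.9128 - (3)·0.0000) / (14) = -0.5743;  x3 ← (1−ω)·0.0000 + ω·-0.5743 = -0.6892
  x4: GS value = (-5 - (2)·0.9230 - (3)·-0.9128 - (1)·-0.6892) / (10) = -0.3418;  x4 ← (1−ω)·0.0000 + ω·-0.3418 = -0.4102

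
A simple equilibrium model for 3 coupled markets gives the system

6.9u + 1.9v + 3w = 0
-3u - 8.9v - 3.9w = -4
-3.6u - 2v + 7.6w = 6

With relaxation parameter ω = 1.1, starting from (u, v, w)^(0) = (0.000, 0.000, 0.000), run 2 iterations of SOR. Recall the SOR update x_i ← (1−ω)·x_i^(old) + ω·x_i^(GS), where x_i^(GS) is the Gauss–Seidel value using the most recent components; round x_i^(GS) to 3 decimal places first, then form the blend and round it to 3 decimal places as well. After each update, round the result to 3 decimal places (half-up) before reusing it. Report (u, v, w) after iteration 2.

(-0.634, 0.193, 0.493)

Iteration 1:
  u: GS value = (0 - (1.9)·0.000 - (3)·0.000) / (6.9) = 0.000;  u ← (1−ω)·0.000 + ω·0.000 = 0.000
  v: GS value = (-4 - (-3)·0.000 - (-3.9)·0.000) / (-8.9) = 0.449;  v ← (1−ω)·0.000 + ω·0.449 = 0.494
  w: GS value = (6 - (-3.6)·0.000 - (-2)·0.494) / (7.6) = 0.919;  w ← (1−ω)·0.000 + ω·0.919 = 1.011
Iteration 2:
  u: GS value = (0 - (1.9)·0.494 - (3)·1.011) / (6.9) = -0.576;  u ← (1−ω)·0.000 + ω·-0.576 = -0.634
  v: GS value = (-4 - (-3)·-0.634 - (-3.9)·1.011) / (-8.9) = 0.220;  v ← (1−ω)·0.494 + ω·0.220 = 0.193
  w: GS value = (6 - (-3.6)·-0.634 - (-2)·0.193) / (7.6) = 0.540;  w ← (1−ω)·1.011 + ω·0.540 = 0.493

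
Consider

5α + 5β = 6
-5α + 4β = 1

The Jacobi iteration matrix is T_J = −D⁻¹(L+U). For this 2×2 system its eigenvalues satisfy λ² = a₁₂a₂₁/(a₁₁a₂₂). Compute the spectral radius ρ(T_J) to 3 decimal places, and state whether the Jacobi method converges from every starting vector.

1.118

a₁₂a₂₁/(a₁₁a₂₂) = (5)·(-5) / ((5)·(4)) = -1.250000
ρ = √|-1.250000| = √1.250000 = 1.118
ρ > 1, so Jacobi diverges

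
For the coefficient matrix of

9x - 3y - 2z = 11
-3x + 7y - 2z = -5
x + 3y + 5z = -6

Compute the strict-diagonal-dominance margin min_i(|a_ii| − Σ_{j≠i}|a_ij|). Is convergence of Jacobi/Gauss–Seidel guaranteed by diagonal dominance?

1

row 1: |9| − (3+2) = 4
row 2: |7| − (3+2) = 2
row 3: |5| − (1+3) = 1
minimum over rows = 1 → strictly diagonally dominant (convergence guaranteed)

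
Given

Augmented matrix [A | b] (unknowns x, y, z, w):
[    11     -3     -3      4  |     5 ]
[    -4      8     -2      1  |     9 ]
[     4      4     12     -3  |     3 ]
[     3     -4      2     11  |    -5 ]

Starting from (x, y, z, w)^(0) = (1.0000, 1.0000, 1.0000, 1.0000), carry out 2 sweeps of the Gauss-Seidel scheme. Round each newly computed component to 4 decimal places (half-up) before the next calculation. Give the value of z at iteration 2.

-0.5217

Iteration 1:
  x = (5 - (-3)·1.0000 - (-3)·1.0000 - (4)·1.0000) / (11) = 0.6364
  y = (9 - (-4)·0.6364 - (-2)·1.0000 - (1)·1.0000) / (8) = 1.5682
  z = (3 - (4)·0.6364 - (4)·1.5682 - (-3)·1.0000) / (12) = -0.2349
  w = (-5 - (3)·0.6364 - (-4)·1.5682 - (2)·-0.2349) / (11) = -0.0151
Iteration 2:
  x = (5 - (-3)·1.5682 - (-3)·-0.2349 - (4)·-0.0151) / (11) = 0.8237
  y = (9 - (-4)·0.8237 - (-2)·-0.2349 - (1)·-0.0151) / (8) = 1.4800
  z = (3 - (4)·0.8237 - (4)·1.4800 - (-3)·-0.0151) / (12) = -0.5217
  w = (-5 - (3)·0.8237 - (-4)·1.4800 - (2)·-0.5217) / (11) = -0.0462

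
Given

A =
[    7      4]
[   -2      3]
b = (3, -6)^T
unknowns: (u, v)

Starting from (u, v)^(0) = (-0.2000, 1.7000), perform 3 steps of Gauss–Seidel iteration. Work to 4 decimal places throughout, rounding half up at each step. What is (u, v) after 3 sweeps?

(0.8940, -1.4040)

Iteration 1:
  u = (3 - (4)·1.7000) / (7) = -0.5429
  v = (-6 - (-2)·-0.5429) / (3) = -2.3619
Iteration 2:
  u = (3 - (4)·-2.3619) / (7) = 1.7782
  v = (-6 - (-2)·1.7782) / (3) = -0.8145
Iteration 3:
  u = (3 - (4)·-0.8145) / (7) = 0.8940
  v = (-6 - (-2)·0.8940) / (3) = -1.4040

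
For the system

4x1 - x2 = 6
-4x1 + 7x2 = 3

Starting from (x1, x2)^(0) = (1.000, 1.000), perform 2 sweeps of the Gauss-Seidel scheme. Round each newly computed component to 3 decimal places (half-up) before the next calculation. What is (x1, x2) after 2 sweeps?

(1.857, 1.490)

Iteration 1:
  x1 = (6 - (-1)·1.000) / (4) = 1.750
  x2 = (3 - (-4)·1.750) / (7) = 1.429
Iteration 2:
  x1 = (6 - (-1)·1.429) / (4) = 1.857
  x2 = (3 - (-4)·1.857) / (7) = 1.490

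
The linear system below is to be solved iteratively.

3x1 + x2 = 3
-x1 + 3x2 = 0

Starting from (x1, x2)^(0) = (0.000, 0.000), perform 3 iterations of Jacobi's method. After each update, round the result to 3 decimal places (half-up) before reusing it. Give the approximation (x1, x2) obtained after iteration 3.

Iteration 1:
  x1 = (3 - (1)·0.000) / (3) = 1.000
  x2 = (0 - (-1)·0.000) / (3) = 0.000
Iteration 2:
  x1 = (3 - (1)·0.000) / (3) = 1.000
  x2 = (0 - (-1)·1.000) / (3) = 0.333
Iteration 3:
  x1 = (3 - (1)·0.333) / (3) = 0.889
  x2 = (0 - (-1)·1.000) / (3) = 0.333

(0.889, 0.333)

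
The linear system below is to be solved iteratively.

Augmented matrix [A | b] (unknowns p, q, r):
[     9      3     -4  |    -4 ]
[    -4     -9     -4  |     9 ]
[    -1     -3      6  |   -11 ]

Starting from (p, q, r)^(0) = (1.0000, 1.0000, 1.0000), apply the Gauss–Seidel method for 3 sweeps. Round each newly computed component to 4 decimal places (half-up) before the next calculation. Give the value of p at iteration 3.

-1.4142

Iteration 1:
  p = (-4 - (3)·1.0000 - (-4)·1.0000) / (9) = -0.3333
  q = (9 - (-4)·-0.3333 - (-4)·1.0000) / (-9) = -1.2963
  r = (-11 - (-1)·-0.3333 - (-3)·-1.2963) / (6) = -2.5370
Iteration 2:
  p = (-4 - (3)·-1.2963 - (-4)·-2.5370) / (9) = -1.1399
  q = (9 - (-4)·-1.1399 - (-4)·-2.5370) / (-9) = 0.6342
  r = (-11 - (-1)·-1.1399 - (-3)·0.6342) / (6) = -1.7062
Iteration 3:
  p = (-4 - (3)·0.6342 - (-4)·-1.7062) / (9) = -1.4142
  q = (9 - (-4)·-1.4142 - (-4)·-1.7062) / (-9) = 0.3868
  r = (-11 - (-1)·-1.4142 - (-3)·0.3868) / (6) = -1.8756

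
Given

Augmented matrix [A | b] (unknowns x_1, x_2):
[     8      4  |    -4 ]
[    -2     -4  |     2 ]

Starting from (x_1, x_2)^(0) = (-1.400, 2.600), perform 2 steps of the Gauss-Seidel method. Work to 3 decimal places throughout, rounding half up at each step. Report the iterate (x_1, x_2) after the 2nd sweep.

(-0.700, -0.150)

Iteration 1:
  x_1 = (-4 - (4)·2.600) / (8) = -1.800
  x_2 = (2 - (-2)·-1.800) / (-4) = 0.400
Iteration 2:
  x_1 = (-4 - (4)·0.400) / (8) = -0.700
  x_2 = (2 - (-2)·-0.700) / (-4) = -0.150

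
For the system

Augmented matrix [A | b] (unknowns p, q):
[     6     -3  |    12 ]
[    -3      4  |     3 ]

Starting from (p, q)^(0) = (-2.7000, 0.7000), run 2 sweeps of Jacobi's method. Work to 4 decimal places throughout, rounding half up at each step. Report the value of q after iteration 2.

Iteration 1:
  p = (12 - (-3)·0.7000) / (6) = 2.3500
  q = (3 - (-3)·-2.7000) / (4) = -1.2750
Iteration 2:
  p = (12 - (-3)·-1.2750) / (6) = 1.3625
  q = (3 - (-3)·2.3500) / (4) = 2.5125

2.5125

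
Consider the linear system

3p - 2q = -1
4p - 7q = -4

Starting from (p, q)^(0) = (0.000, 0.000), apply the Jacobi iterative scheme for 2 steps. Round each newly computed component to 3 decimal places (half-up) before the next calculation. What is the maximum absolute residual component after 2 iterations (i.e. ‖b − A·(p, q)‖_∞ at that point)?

1.521

Iteration 1:
  p = (-1 - (-2)·0.000) / (3) = -0.333
  q = (-4 - (4)·0.000) / (-7) = 0.571
Iteration 2:
  p = (-1 - (-2)·0.571) / (3) = 0.047
  q = (-4 - (4)·-0.333) / (-7) = 0.381
Residual b − A·x = (-0.379, -1.521); ∞-norm = 1.521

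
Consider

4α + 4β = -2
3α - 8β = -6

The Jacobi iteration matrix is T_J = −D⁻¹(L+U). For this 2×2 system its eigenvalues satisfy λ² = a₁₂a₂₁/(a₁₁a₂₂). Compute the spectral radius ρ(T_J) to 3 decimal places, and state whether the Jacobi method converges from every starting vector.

0.612

a₁₂a₂₁/(a₁₁a₂₂) = (4)·(3) / ((4)·(-8)) = -0.375000
ρ = √|-0.375000| = √0.375000 = 0.612
ρ < 1, so Jacobi converges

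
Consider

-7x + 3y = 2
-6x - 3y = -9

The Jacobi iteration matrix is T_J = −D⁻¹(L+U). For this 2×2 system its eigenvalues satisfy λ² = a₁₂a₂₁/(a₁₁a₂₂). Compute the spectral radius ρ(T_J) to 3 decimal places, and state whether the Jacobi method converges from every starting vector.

0.926

a₁₂a₂₁/(a₁₁a₂₂) = (3)·(-6) / ((-7)·(-3)) = -0.857143
ρ = √|-0.857143| = √0.857143 = 0.926
ρ < 1, so Jacobi converges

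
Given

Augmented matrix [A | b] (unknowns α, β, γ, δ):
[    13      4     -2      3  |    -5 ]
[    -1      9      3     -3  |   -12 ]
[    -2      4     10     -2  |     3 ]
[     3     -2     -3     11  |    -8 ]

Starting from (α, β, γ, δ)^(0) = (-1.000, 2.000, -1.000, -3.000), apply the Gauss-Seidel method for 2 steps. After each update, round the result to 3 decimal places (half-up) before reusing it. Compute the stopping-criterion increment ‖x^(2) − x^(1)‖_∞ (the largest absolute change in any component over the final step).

0.972

Iteration 1:
  α = (-5 - (4)·2.000 - (-2)·-1.000 - (3)·-3.000) / (13) = -0.462
  β = (-12 - (-1)·-0.462 - (3)·-1.000 - (-3)·-3.000) / (9) = -2.051
  γ = (3 - (-2)·-0.462 - (4)·-2.051 - (-2)·-3.000) / (10) = 0.428
  δ = (-8 - (3)·-0.462 - (-2)·-2.051 - (-3)·0.428) / (11) = -0.857
Iteration 2:
  α = (-5 - (4)·-2.051 - (-2)·0.428 - (3)·-0.857) / (13) = 0.510
  β = (-12 - (-1)·0.510 - (3)·0.428 - (-3)·-0.857) / (9) = -1.705
  γ = (3 - (-2)·0.510 - (4)·-1.705 - (-2)·-0.857) / (10) = 0.913
  δ = (-8 - (3)·0.510 - (-2)·-1.705 - (-3)·0.913) / (11) = -0.927
Change: (0.972, 0.346, 0.485, -0.070) → max |·| = 0.972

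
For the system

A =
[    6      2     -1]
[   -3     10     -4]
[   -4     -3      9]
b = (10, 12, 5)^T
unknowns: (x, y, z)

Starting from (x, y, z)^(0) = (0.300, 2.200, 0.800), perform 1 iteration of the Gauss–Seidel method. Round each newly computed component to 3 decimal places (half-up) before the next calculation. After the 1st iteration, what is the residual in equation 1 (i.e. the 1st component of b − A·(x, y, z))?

1.561

Iteration 1:
  x = (10 - (2)·2.200 - (-1)·0.800) / (6) = 1.067
  y = (12 - (-3)·1.067 - (-4)·0.800) / (10) = 1.840
  z = (5 - (-4)·1.067 - (-3)·1.840) / (9) = 1.643
Residual b − A·x = (1.561, 3.373, 0.001)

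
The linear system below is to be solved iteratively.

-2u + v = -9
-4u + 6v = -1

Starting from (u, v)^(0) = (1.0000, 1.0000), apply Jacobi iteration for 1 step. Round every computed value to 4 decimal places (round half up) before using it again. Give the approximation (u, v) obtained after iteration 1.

(5.0000, 0.5000)

Iteration 1:
  u = (-9 - (1)·1.0000) / (-2) = 5.0000
  v = (-1 - (-4)·1.0000) / (6) = 0.5000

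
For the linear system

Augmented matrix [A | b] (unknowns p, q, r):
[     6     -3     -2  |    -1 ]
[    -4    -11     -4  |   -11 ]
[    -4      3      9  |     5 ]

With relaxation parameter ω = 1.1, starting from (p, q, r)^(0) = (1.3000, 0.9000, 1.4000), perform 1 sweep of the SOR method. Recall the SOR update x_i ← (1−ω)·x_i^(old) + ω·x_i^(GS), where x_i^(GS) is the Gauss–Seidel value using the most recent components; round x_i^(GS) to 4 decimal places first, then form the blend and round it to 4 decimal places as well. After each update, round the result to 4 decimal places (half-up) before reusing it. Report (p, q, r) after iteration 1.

(0.6950, 0.1720, 0.7478)

Iteration 1:
  p: GS value = (-1 - (-3)·0.9000 - (-2)·1.4000) / (6) = 0.7500;  p ← (1−ω)·1.3000 + ω·0.7500 = 0.6950
  q: GS value = (-11 - (-4)·0.6950 - (-4)·1.4000) / (-11) = 0.2382;  q ← (1−ω)·0.9000 + ω·0.2382 = 0.1720
  r: GS value = (5 - (-4)·0.6950 - (3)·0.1720) / (9) = 0.8071;  r ← (1−ω)·1.4000 + ω·0.8071 = 0.7478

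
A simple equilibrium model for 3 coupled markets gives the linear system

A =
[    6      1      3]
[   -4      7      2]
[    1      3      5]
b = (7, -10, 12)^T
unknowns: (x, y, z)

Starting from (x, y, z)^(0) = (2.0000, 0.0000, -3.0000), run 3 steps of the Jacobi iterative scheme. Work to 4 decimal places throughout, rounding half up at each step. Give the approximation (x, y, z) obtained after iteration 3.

(0.4841, -1.8231, 2.6714)

Iteration 1:
  x = (7 - (1)·0.0000 - (3)·-3.0000) / (6) = 2.6667
  y = (-10 - (-4)·2.0000 - (2)·-3.0000) / (7) = 0.5714
  z = (12 - (1)·2.0000 - (3)·0.0000) / (5) = 2.0000
Iteration 2:
  x = (7 - (1)·0.5714 - (3)·2.0000) / (6) = 0.0714
  y = (-10 - (-4)·2.6667 - (2)·2.0000) / (7) = -0.4762
  z = (12 - (1)·2.6667 - (3)·0.5714) / (5) = 1.5238
Iteration 3:
  x = (7 - (1)·-0.4762 - (3)·1.5238) / (6) = 0.4841
  y = (-10 - (-4)·0.0714 - (2)·1.5238) / (7) = -1.8231
  z = (12 - (1)·0.0714 - (3)·-0.4762) / (5) = 2.6714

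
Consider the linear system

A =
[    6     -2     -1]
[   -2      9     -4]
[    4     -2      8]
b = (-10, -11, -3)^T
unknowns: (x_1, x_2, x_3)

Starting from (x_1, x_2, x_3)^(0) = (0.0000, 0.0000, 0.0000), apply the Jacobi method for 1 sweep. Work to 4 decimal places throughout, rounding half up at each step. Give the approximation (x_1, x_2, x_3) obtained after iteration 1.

Iteration 1:
  x_1 = (-10 - (-2)·0.0000 - (-1)·0.0000) / (6) = -1.6667
  x_2 = (-11 - (-2)·0.0000 - (-4)·0.0000) / (9) = -1.2222
  x_3 = (-3 - (4)·0.0000 - (-2)·0.0000) / (8) = -0.3750

(-1.6667, -1.2222, -0.3750)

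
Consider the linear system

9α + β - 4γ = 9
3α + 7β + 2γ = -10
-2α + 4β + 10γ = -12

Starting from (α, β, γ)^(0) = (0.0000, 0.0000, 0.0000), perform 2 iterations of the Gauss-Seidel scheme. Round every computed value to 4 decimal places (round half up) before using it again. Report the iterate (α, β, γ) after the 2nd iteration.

Iteration 1:
  α = (9 - (1)·0.0000 - (-4)·0.0000) / (9) = 1.0000
  β = (-10 - (3)·1.0000 - (2)·0.0000) / (7) = -1.8571
  γ = (-12 - (-2)·1.0000 - (4)·-1.8571) / (10) = -0.2572
Iteration 2:
  α = (9 - (1)·-1.8571 - (-4)·-0.2572) / (9) = 1.0920
  β = (-10 - (3)·1.0920 - (2)·-0.2572) / (7) = -1.8231
  γ = (-12 - (-2)·1.0920 - (4)·-1.8231) / (10) = -0.2524

(1.0920, -1.8231, -0.2524)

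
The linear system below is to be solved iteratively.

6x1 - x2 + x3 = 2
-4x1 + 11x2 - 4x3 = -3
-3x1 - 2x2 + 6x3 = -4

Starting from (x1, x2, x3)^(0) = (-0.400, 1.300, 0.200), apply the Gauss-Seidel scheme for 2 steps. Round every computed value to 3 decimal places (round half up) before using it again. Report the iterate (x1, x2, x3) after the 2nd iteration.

(0.400, -0.277, -0.559)

Iteration 1:
  x1 = (2 - (-1)·1.300 - (1)·0.200) / (6) = 0.517
  x2 = (-3 - (-4)·0.517 - (-4)·0.200) / (11) = -0.012
  x3 = (-4 - (-3)·0.517 - (-2)·-0.012) / (6) = -0.412
Iteration 2:
  x1 = (2 - (-1)·-0.012 - (1)·-0.412) / (6) = 0.400
  x2 = (-3 - (-4)·0.400 - (-4)·-0.412) / (11) = -0.277
  x3 = (-4 - (-3)·0.400 - (-2)·-0.277) / (6) = -0.559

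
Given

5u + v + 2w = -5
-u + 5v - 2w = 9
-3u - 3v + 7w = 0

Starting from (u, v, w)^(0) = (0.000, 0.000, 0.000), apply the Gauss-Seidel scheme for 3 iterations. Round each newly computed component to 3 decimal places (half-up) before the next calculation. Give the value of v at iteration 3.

Iteration 1:
  u = (-5 - (1)·0.000 - (2)·0.000) / (5) = -1.000
  v = (9 - (-1)·-1.000 - (-2)·0.000) / (5) = 1.600
  w = (0 - (-3)·-1.000 - (-3)·1.600) / (7) = 0.257
Iteration 2:
  u = (-5 - (1)·1.600 - (2)·0.257) / (5) = -1.423
  v = (9 - (-1)·-1.423 - (-2)·0.257) / (5) = 1.618
  w = (0 - (-3)·-1.423 - (-3)·1.618) / (7) = 0.084
Iteration 3:
  u = (-5 - (1)·1.618 - (2)·0.084) / (5) = -1.357
  v = (9 - (-1)·-1.357 - (-2)·0.084) / (5) = 1.562
  w = (0 - (-3)·-1.357 - (-3)·1.562) / (7) = 0.088

1.562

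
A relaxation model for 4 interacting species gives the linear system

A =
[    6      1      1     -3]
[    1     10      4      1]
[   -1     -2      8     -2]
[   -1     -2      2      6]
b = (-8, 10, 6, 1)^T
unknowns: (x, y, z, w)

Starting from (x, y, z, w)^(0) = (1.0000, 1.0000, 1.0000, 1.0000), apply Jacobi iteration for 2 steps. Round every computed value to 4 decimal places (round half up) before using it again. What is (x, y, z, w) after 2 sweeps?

Iteration 1:
  x = (-8 - (1)·1.0000 - (1)·1.0000 - (-3)·1.0000) / (6) = -1.1667
  y = (10 - (1)·1.0000 - (4)·1.0000 - (1)·1.0000) / (10) = 0.4000
  z = (6 - (-1)·1.0000 - (-2)·1.0000 - (-2)·1.0000) / (8) = 1.3750
  w = (1 - (-1)·1.0000 - (-2)·1.0000 - (2)·1.0000) / (6) = 0.3333
Iteration 2:
  x = (-8 - (1)·0.4000 - (1)·1.3750 - (-3)·0.3333) / (6) = -1.4625
  y = (10 - (1)·-1.1667 - (4)·1.3750 - (1)·0.3333) / (10) = 0.5333
  z = (6 - (-1)·-1.1667 - (-2)·0.4000 - (-2)·0.3333) / (8) = 0.7875
  w = (1 - (-1)·-1.1667 - (-2)·0.4000 - (2)·1.3750) / (6) = -0.3528

(-1.4625, 0.5333, 0.7875, -0.3528)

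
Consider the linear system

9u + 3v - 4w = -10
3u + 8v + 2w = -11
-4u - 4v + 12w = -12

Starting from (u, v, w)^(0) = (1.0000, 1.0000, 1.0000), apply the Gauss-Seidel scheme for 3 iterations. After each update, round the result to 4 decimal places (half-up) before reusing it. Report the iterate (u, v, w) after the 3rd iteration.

Iteration 1:
  u = (-10 - (3)·1.0000 - (-4)·1.0000) / (9) = -1.0000
  v = (-11 - (3)·-1.0000 - (2)·1.0000) / (8) = -1.2500
  w = (-12 - (-4)·-1.0000 - (-4)·-1.2500) / (12) = -1.7500
Iteration 2:
  u = (-10 - (3)·-1.2500 - (-4)·-1.7500) / (9) = -1.4722
  v = (-11 - (3)·-1.4722 - (2)·-1.7500) / (8) = -0.3854
  w = (-12 - (-4)·-1.4722 - (-4)·-0.3854) / (12) = -1.6192
Iteration 3:
  u = (-10 - (3)·-0.3854 - (-4)·-1.6192) / (9) = -1.7023
  v = (-11 - (3)·-1.7023 - (2)·-1.6192) / (8) = -0.3318
  w = (-12 - (-4)·-1.7023 - (-4)·-0.3318) / (12) = -1.6780

(-1.7023, -0.3318, -1.6780)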